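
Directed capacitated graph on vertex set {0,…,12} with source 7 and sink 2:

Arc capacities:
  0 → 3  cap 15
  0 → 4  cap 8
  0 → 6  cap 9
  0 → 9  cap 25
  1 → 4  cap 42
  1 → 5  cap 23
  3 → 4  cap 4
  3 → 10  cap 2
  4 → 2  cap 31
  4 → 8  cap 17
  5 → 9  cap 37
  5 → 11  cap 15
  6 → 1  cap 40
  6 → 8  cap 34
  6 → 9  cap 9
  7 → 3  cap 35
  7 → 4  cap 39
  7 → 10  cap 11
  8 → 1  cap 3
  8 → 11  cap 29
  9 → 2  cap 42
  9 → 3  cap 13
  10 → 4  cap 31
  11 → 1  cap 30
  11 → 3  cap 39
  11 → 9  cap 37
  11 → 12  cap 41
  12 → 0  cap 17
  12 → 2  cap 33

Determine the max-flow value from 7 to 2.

Maximum flow value: 48

augment #1: 7→4→2 bottleneck 31, total now 31
augment #2: 7→4→8→11→9→2 bottleneck 8, total now 39
augment #3: 7→3→4→8→11→9→2 bottleneck 4, total now 43
augment #4: 7→10→4→8→11→9→2 bottleneck 5, total now 48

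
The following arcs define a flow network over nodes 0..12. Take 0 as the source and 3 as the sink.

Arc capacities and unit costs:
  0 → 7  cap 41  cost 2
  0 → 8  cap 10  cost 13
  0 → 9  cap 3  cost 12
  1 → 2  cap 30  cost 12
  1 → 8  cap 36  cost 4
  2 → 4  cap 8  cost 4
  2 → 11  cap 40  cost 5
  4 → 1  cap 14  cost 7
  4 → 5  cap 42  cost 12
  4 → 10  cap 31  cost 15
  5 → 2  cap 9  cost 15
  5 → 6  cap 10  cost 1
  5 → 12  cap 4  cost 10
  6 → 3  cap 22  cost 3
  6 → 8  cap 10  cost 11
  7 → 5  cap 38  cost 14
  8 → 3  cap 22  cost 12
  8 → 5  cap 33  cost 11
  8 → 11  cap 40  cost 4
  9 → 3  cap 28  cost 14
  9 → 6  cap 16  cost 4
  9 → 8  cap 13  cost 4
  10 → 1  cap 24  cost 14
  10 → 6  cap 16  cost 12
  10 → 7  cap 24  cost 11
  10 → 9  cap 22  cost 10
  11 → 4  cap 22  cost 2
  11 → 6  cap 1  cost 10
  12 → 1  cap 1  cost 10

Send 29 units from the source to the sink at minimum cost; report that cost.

shortest-cost path #1: 0→9→6→3 push 3 @ unit cost 19 (adds 57)
shortest-cost path #2: 0→7→5→6→3 push 10 @ unit cost 20 (adds 200)
shortest-cost path #3: 0→8→3 push 10 @ unit cost 25 (adds 250)
shortest-cost path #4: 0→7→5→2→11→6→3 push 1 @ unit cost 49 (adds 49)
shortest-cost path #5: 0→7→5→12→1→8→3 push 1 @ unit cost 52 (adds 52)
shortest-cost path #6: 0→7→5→2→4→1→8→3 push 4 @ unit cost 58 (adds 232)
total cost = 840

Minimum cost for 29 units: 840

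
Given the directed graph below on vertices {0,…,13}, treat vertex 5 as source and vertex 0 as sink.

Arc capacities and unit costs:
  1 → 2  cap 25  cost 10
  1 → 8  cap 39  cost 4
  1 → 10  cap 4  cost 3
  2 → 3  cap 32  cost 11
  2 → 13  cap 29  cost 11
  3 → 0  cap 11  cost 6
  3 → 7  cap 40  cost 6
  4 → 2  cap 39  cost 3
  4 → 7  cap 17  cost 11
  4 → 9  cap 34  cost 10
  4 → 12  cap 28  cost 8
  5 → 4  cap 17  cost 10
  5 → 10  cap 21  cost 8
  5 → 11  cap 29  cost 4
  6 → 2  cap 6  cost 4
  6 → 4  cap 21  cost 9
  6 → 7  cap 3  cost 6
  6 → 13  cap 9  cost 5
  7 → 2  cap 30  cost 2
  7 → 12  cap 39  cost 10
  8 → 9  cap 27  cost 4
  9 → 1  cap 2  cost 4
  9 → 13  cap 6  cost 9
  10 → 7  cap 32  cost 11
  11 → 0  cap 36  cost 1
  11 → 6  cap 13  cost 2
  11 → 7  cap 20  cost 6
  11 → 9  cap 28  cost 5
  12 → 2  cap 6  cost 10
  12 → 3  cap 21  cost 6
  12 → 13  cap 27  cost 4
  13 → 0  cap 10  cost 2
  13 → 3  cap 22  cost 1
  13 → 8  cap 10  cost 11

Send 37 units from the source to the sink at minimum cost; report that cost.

Minimum cost for 37 units: 337

shortest-cost path #1: 5→11→0 push 29 @ unit cost 5 (adds 145)
shortest-cost path #2: 5→4→12→13→0 push 8 @ unit cost 24 (adds 192)
total cost = 337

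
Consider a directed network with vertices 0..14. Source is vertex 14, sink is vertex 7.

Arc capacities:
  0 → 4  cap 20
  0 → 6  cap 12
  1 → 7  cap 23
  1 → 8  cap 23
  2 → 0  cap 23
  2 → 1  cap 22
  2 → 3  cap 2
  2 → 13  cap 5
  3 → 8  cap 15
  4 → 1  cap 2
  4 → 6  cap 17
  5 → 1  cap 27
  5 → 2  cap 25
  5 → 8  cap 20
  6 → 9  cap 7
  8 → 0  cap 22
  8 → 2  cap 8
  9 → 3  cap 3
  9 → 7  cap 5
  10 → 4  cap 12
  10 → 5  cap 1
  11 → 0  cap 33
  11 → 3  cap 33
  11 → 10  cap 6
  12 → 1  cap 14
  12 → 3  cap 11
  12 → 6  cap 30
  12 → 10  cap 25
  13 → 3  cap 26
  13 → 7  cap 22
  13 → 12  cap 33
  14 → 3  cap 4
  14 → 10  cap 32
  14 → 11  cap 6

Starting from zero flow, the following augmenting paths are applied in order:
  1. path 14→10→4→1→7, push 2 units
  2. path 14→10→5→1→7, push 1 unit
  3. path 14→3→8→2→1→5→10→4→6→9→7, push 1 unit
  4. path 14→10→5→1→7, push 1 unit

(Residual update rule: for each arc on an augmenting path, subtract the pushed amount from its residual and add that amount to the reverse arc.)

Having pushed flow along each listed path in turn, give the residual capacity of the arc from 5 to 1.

after path 1 (14→10→4→1→7, push 2): res(5,1)=27
after path 2 (14→10→5→1→7, push 1): res(5,1)=26
after path 3 (14→3→8→2→1→5→10→4→6→9→7, push 1): res(5,1)=27
after path 4 (14→10→5→1→7, push 1): res(5,1)=26

Residual capacity of (5,1): 26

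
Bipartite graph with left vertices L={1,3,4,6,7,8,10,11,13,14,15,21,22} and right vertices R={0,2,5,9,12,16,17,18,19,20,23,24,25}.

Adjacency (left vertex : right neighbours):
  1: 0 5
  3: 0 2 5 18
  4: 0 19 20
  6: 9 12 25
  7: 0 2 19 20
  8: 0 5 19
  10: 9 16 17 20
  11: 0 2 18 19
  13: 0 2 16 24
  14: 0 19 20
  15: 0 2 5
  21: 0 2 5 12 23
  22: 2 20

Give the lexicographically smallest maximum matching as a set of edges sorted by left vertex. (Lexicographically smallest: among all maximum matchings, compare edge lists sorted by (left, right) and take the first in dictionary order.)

|M| = 10 (so the lex-smallest maximum matching has 10 edges)
process left vertices in ascending order; for each, take the smallest-labelled available neighbour that still permits 10 edges overall, or leave it unmatched if none does
lex-smallest matching: {1-0, 3-2, 4-19, 6-9, 7-20, 8-5, 10-16, 11-18, 13-24, 21-12}

Lex-smallest maximum matching: {(1,0), (3,2), (4,19), (6,9), (7,20), (8,5), (10,16), (11,18), (13,24), (21,12)}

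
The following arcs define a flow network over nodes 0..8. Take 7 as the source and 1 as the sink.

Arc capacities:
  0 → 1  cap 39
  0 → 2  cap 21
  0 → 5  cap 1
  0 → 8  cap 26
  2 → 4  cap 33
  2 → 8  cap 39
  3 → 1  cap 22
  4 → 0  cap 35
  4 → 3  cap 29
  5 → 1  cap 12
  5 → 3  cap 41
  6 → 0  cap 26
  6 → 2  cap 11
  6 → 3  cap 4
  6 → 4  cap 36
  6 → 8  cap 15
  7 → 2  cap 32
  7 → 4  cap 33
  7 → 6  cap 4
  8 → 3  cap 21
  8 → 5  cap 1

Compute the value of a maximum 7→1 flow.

Maximum flow value: 62

augment #1: 7→4→0→1 bottleneck 33, total now 33
augment #2: 7→6→0→1 bottleneck 4, total now 37
augment #3: 7→2→4→0→1 bottleneck 2, total now 39
augment #4: 7→2→4→3→1 bottleneck 22, total now 61
augment #5: 7→2→8→5→1 bottleneck 1, total now 62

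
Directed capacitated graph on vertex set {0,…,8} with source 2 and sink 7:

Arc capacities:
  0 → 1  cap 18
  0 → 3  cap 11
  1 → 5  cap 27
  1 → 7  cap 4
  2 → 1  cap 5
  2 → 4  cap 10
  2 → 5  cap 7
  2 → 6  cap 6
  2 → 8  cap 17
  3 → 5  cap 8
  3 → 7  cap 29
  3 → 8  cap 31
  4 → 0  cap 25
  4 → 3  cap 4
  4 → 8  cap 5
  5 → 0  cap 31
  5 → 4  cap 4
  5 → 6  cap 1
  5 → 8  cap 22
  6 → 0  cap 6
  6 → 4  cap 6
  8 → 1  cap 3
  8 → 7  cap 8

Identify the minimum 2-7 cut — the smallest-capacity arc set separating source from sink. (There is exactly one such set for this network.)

Min-cut arcs: {(0,3), (1,7), (4,3), (8,7)} (total capacity 27)

augment #1: 2→1→7 push 4
augment #2: 2→8→7 push 8
augment #3: 2→4→3→7 push 4
augment #4: 2→4→0→3→7 push 6
augment #5: 2→5→0→3→7 push 5
max flow = 27; residual-reachable set from 2 gives S-side
cut edges (S→T): {(0,3), (1,7), (4,3), (8,7)} total cap 27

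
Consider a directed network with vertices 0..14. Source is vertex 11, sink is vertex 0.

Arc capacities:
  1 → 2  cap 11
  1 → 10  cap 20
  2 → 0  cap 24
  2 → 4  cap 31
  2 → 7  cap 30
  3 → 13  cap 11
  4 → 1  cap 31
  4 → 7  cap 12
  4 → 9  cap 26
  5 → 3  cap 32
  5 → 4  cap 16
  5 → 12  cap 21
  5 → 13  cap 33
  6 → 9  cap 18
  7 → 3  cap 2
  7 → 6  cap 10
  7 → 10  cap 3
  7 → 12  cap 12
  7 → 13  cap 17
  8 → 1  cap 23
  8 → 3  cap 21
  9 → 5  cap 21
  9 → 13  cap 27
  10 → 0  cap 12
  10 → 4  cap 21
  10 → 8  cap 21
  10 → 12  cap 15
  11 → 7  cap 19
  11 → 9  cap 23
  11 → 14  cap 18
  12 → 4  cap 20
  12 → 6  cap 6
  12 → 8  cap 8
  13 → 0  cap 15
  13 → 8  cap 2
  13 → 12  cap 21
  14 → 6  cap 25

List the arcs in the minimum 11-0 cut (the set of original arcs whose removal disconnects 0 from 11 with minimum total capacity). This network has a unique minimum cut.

augment #1: 11→7→10→0 push 3
augment #2: 11→7→13→0 push 15
augment #3: 11→7→12→4→1→2→0 push 1
augment #4: 11→9→5→4→1→2→0 push 10
augment #5: 11→9→5→4→1→10→0 push 6
augment #6: 11→9→13→8→1→10→0 push 2
augment #7: 11→9→5→12→4→1→10→0 push 1
max flow = 38; residual-reachable set from 11 gives S-side
cut edges (S→T): {(1,2), (10,0), (13,0)} total cap 38

Min-cut arcs: {(1,2), (10,0), (13,0)} (total capacity 38)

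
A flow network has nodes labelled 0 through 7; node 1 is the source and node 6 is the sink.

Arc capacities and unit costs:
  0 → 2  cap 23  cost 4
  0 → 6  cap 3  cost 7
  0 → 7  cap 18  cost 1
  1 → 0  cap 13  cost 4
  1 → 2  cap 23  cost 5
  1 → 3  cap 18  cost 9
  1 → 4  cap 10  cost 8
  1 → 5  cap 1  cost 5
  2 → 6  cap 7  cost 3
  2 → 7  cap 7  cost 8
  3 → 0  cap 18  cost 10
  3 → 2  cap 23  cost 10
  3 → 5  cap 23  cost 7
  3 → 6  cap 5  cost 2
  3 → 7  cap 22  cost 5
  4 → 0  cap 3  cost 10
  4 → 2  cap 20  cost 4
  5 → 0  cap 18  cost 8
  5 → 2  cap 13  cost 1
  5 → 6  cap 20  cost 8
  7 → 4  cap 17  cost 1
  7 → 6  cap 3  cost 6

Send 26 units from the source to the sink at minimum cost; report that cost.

Minimum cost for 26 units: 358

shortest-cost path #1: 1→2→6 push 7 @ unit cost 8 (adds 56)
shortest-cost path #2: 1→3→6 push 5 @ unit cost 11 (adds 55)
shortest-cost path #3: 1→0→6 push 3 @ unit cost 11 (adds 33)
shortest-cost path #4: 1→0→7→6 push 3 @ unit cost 11 (adds 33)
shortest-cost path #5: 1→5→6 push 1 @ unit cost 13 (adds 13)
shortest-cost path #6: 1→3→5→6 push 7 @ unit cost 24 (adds 168)
total cost = 358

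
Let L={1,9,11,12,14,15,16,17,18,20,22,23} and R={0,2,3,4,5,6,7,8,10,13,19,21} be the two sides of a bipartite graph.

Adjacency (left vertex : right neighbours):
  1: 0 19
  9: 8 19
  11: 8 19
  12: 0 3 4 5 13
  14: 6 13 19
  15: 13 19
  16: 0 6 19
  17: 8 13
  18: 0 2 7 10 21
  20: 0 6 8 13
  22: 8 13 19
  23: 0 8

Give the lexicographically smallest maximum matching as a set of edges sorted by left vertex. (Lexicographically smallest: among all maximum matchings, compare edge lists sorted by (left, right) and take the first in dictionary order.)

|M| = 7 (so the lex-smallest maximum matching has 7 edges)
process left vertices in ascending order; for each, take the smallest-labelled available neighbour that still permits 7 edges overall, or leave it unmatched if none does
lex-smallest matching: {1-0, 9-8, 11-19, 12-3, 14-6, 15-13, 18-2}

Lex-smallest maximum matching: {(1,0), (9,8), (11,19), (12,3), (14,6), (15,13), (18,2)}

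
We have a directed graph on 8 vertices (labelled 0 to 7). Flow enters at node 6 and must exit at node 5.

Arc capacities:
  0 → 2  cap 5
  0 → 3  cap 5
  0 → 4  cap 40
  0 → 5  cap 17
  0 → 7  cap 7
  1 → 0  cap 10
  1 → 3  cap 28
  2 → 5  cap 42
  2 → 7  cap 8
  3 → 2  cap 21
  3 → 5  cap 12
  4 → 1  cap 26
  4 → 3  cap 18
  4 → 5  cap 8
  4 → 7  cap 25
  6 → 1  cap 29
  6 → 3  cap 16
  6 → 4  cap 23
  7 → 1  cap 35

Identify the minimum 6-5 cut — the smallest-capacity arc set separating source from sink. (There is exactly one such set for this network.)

Min-cut arcs: {(1,0), (3,2), (3,5), (4,5)} (total capacity 51)

augment #1: 6→3→5 push 12
augment #2: 6→4→5 push 8
augment #3: 6→1→0→5 push 10
augment #4: 6→3→2→5 push 4
augment #5: 6→1→3→2→5 push 17
max flow = 51; residual-reachable set from 6 gives S-side
cut edges (S→T): {(1,0), (3,2), (3,5), (4,5)} total cap 51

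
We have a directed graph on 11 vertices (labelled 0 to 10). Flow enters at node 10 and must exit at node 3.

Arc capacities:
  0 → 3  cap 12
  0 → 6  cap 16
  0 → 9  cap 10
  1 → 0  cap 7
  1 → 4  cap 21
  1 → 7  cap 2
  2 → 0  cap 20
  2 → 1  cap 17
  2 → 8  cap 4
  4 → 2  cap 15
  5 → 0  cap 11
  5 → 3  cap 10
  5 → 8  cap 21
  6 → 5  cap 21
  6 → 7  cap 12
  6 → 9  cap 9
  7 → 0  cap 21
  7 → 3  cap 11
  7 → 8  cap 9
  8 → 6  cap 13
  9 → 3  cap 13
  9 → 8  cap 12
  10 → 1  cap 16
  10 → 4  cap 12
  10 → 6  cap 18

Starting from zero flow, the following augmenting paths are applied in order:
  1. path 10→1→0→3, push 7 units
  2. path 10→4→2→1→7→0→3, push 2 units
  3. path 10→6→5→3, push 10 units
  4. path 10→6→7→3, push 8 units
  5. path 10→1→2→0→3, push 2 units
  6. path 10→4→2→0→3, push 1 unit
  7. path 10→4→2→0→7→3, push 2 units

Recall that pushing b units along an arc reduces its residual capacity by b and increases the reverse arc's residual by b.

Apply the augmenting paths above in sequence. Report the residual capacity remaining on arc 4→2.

Residual capacity of (4,2): 10

after path 1 (10→1→0→3, push 7): res(4,2)=15
after path 2 (10→4→2→1→7→0→3, push 2): res(4,2)=13
after path 3 (10→6→5→3, push 10): res(4,2)=13
after path 4 (10→6→7→3, push 8): res(4,2)=13
after path 5 (10→1→2→0→3, push 2): res(4,2)=13
after path 6 (10→4→2→0→3, push 1): res(4,2)=12
after path 7 (10→4→2→0→7→3, push 2): res(4,2)=10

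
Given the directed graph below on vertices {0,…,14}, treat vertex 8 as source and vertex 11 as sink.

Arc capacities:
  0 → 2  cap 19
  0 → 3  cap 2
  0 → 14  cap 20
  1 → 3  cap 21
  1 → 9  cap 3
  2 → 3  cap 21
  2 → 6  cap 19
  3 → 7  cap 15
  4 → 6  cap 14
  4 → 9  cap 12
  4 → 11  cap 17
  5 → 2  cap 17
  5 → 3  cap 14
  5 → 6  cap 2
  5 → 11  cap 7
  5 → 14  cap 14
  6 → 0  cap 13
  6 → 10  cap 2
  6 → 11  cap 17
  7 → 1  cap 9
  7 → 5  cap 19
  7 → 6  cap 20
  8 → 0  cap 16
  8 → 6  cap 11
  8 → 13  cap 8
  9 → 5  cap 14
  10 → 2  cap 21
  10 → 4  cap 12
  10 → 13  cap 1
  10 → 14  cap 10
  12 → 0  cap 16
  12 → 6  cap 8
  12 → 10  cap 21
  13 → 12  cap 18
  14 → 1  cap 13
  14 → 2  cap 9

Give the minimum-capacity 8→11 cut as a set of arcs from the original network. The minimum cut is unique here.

augment #1: 8→6→11 push 11
augment #2: 8→0→2→6→11 push 6
augment #3: 8→0→3→7→5→11 push 2
augment #4: 8→13→12→10→4→11 push 8
augment #5: 8→0→2→3→7→5→11 push 5
augment #6: 8→0→2→6→10→4→11 push 2
max flow = 34; residual-reachable set from 8 gives S-side
cut edges (S→T): {(5,11), (6,10), (6,11), (8,13)} total cap 34

Min-cut arcs: {(5,11), (6,10), (6,11), (8,13)} (total capacity 34)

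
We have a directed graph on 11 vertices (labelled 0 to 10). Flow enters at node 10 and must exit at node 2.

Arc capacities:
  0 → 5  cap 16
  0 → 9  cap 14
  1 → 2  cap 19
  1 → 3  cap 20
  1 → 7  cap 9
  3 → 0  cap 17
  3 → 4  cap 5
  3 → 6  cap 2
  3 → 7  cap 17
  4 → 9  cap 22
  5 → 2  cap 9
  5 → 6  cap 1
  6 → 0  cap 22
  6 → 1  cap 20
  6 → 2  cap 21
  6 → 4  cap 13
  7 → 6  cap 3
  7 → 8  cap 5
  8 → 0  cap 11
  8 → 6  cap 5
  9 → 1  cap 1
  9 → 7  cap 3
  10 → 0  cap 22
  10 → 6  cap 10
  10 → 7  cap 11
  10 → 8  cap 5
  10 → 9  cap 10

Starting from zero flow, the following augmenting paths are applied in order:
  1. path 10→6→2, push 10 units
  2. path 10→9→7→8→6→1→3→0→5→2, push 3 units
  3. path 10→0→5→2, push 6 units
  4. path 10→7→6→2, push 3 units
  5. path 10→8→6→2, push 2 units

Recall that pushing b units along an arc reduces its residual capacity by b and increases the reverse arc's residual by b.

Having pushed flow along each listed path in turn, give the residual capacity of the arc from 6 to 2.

Residual capacity of (6,2): 6

after path 1 (10→6→2, push 10): res(6,2)=11
after path 2 (10→9→7→8→6→1→3→0→5→2, push 3): res(6,2)=11
after path 3 (10→0→5→2, push 6): res(6,2)=11
after path 4 (10→7→6→2, push 3): res(6,2)=8
after path 5 (10→8→6→2, push 2): res(6,2)=6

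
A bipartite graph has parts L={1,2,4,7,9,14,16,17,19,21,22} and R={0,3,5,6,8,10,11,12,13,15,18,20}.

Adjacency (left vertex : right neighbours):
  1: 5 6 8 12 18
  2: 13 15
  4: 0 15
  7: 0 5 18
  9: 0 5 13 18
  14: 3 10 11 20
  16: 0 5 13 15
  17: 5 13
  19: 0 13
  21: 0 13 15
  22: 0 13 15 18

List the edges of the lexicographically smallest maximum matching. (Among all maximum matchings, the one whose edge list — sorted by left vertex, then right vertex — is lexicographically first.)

Lex-smallest maximum matching: {(1,6), (2,13), (4,0), (7,5), (9,18), (14,3), (16,15)}

|M| = 7 (so the lex-smallest maximum matching has 7 edges)
process left vertices in ascending order; for each, take the smallest-labelled available neighbour that still permits 7 edges overall, or leave it unmatched if none does
lex-smallest matching: {1-6, 2-13, 4-0, 7-5, 9-18, 14-3, 16-15}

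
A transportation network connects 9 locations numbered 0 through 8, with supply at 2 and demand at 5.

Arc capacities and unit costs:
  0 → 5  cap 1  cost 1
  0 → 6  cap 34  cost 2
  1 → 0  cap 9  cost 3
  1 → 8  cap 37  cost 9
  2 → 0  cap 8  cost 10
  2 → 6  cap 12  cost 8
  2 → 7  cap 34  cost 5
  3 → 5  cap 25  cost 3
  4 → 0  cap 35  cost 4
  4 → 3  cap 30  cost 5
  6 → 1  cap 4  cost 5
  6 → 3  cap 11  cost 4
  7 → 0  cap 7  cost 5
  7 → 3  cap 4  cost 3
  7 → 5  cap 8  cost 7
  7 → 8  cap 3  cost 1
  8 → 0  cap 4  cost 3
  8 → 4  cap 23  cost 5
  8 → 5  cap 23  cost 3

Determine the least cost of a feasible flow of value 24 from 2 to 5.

Minimum cost for 24 units: 298

shortest-cost path #1: 2→7→8→5 push 3 @ unit cost 9 (adds 27)
shortest-cost path #2: 2→0→5 push 1 @ unit cost 11 (adds 11)
shortest-cost path #3: 2→7→3→5 push 4 @ unit cost 11 (adds 44)
shortest-cost path #4: 2→7→5 push 8 @ unit cost 12 (adds 96)
shortest-cost path #5: 2→6→3→5 push 8 @ unit cost 15 (adds 120)
total cost = 298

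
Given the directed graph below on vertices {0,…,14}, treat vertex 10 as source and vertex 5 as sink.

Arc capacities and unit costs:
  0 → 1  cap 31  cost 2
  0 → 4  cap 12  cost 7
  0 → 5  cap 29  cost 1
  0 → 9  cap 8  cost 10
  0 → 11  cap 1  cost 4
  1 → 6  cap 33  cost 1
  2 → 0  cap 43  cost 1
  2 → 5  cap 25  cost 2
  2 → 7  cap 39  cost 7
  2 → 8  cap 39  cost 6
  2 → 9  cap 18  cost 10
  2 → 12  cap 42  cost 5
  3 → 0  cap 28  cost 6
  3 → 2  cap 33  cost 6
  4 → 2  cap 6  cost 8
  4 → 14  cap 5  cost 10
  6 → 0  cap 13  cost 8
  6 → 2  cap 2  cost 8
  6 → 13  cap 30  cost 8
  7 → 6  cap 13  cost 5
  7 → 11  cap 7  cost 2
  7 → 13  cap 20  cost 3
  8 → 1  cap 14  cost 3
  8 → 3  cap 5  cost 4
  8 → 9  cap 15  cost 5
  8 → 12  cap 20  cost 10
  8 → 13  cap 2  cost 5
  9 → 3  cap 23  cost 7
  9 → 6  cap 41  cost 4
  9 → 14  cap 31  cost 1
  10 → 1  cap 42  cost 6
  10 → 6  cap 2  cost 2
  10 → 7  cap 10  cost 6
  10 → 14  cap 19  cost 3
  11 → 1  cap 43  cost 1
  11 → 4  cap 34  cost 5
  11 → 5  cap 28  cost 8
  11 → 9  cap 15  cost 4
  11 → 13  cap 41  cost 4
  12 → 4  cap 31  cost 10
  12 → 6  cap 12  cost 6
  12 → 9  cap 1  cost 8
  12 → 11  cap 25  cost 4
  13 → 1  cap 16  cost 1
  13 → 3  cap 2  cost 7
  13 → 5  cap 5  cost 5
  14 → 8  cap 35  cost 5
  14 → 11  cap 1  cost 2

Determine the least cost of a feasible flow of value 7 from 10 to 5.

shortest-cost path #1: 10→6→0→5 push 2 @ unit cost 11 (adds 22)
shortest-cost path #2: 10→14→11→5 push 1 @ unit cost 13 (adds 13)
shortest-cost path #3: 10→7→13→5 push 4 @ unit cost 14 (adds 56)
total cost = 91

Minimum cost for 7 units: 91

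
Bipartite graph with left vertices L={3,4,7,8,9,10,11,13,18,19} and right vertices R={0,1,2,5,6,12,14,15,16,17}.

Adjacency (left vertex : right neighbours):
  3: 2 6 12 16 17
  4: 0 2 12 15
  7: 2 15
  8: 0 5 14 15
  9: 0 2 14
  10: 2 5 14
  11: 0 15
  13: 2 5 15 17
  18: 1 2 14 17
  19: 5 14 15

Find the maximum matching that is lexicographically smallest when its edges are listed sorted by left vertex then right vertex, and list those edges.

Lex-smallest maximum matching: {(3,6), (4,12), (7,2), (8,0), (9,14), (10,5), (11,15), (13,17), (18,1)}

|M| = 9 (so the lex-smallest maximum matching has 9 edges)
process left vertices in ascending order; for each, take the smallest-labelled available neighbour that still permits 9 edges overall, or leave it unmatched if none does
lex-smallest matching: {3-6, 4-12, 7-2, 8-0, 9-14, 10-5, 11-15, 13-17, 18-1}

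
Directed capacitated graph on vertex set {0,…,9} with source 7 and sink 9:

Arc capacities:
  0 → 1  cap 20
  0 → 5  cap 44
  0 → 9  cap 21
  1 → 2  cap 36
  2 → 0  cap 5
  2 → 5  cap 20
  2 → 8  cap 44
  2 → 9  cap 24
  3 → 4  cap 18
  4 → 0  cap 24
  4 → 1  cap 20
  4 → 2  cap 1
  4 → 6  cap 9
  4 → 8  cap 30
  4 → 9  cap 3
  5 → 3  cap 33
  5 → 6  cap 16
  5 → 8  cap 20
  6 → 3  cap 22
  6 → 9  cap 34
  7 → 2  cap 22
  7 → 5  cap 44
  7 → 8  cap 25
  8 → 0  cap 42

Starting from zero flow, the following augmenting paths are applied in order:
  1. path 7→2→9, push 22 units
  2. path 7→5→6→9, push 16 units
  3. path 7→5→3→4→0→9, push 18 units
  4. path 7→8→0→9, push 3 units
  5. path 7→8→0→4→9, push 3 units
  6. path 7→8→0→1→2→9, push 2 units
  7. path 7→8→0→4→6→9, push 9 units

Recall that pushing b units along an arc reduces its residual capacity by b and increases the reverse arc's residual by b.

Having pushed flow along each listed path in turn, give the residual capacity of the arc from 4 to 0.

Residual capacity of (4,0): 18

after path 1 (7→2→9, push 22): res(4,0)=24
after path 2 (7→5→6→9, push 16): res(4,0)=24
after path 3 (7→5→3→4→0→9, push 18): res(4,0)=6
after path 4 (7→8→0→9, push 3): res(4,0)=6
after path 5 (7→8→0→4→9, push 3): res(4,0)=9
after path 6 (7→8→0→1→2→9, push 2): res(4,0)=9
after path 7 (7→8→0→4→6→9, push 9): res(4,0)=18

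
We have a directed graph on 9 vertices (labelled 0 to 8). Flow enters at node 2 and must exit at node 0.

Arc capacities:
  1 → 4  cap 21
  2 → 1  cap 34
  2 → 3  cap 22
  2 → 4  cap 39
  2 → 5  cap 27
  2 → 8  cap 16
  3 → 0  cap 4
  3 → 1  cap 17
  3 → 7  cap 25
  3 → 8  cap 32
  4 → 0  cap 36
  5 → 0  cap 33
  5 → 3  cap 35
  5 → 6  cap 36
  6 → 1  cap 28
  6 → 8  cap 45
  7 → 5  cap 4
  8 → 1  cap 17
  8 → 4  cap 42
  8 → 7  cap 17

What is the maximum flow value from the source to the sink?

augment #1: 2→3→0 bottleneck 4, total now 4
augment #2: 2→4→0 bottleneck 36, total now 40
augment #3: 2→5→0 bottleneck 27, total now 67
augment #4: 2→3→7→5→0 bottleneck 4, total now 71

Maximum flow value: 71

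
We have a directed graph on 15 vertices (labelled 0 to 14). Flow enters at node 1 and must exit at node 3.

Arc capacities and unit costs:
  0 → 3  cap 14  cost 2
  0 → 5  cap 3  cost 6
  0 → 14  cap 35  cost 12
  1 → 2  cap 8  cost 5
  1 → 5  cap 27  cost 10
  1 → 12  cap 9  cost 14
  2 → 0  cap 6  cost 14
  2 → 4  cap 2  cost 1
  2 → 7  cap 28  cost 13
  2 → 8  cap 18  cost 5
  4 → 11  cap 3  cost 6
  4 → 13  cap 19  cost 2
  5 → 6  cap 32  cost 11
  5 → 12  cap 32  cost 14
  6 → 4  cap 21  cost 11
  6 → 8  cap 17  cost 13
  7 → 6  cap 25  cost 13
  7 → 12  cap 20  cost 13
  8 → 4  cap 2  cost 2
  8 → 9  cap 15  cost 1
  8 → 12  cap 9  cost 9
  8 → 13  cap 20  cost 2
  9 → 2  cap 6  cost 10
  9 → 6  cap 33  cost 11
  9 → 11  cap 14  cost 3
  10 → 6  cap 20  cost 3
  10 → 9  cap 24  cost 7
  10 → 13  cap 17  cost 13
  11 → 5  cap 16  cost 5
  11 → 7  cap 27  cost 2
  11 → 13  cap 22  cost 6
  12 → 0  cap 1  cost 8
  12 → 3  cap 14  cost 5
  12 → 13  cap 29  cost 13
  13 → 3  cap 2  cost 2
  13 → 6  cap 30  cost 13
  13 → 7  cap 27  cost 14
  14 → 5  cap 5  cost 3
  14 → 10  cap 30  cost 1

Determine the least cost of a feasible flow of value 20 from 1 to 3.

shortest-cost path #1: 1→2→4→13→3 push 2 @ unit cost 10 (adds 20)
shortest-cost path #2: 1→12→3 push 9 @ unit cost 19 (adds 171)
shortest-cost path #3: 1→2→0→3 push 6 @ unit cost 21 (adds 126)
shortest-cost path #4: 1→5→12→3 push 3 @ unit cost 29 (adds 87)
total cost = 404

Minimum cost for 20 units: 404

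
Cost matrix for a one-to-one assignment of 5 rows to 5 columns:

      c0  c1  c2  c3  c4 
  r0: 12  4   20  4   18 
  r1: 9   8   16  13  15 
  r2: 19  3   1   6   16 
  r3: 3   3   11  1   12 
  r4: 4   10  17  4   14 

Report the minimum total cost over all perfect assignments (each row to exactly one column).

Minimum assignment cost: 25

optimal assignment: row0→col1 (cost 4), row1→col4 (cost 15), row2→col2 (cost 1), row3→col3 (cost 1), row4→col0 (cost 4)
total = 4 + 15 + 1 + 1 + 4 = 25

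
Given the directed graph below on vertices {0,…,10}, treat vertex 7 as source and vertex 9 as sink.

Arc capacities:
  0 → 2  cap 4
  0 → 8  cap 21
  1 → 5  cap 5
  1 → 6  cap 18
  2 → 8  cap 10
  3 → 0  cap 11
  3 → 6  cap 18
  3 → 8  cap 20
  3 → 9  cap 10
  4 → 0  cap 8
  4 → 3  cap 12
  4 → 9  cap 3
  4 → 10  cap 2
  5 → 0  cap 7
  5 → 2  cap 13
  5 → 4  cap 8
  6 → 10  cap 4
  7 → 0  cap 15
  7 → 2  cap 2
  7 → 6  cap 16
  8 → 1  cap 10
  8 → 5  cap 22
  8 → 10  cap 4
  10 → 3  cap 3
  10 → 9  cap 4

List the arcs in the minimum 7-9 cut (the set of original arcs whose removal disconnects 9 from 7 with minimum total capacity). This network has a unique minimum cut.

Min-cut arcs: {(5,4), (10,3), (10,9)} (total capacity 15)

augment #1: 7→6→10→9 push 4
augment #2: 7→0→8→5→4→9 push 3
augment #3: 7→0→8→10→3→9 push 3
augment #4: 7→0→8→5→4→3→9 push 5
max flow = 15; residual-reachable set from 7 gives S-side
cut edges (S→T): {(5,4), (10,3), (10,9)} total cap 15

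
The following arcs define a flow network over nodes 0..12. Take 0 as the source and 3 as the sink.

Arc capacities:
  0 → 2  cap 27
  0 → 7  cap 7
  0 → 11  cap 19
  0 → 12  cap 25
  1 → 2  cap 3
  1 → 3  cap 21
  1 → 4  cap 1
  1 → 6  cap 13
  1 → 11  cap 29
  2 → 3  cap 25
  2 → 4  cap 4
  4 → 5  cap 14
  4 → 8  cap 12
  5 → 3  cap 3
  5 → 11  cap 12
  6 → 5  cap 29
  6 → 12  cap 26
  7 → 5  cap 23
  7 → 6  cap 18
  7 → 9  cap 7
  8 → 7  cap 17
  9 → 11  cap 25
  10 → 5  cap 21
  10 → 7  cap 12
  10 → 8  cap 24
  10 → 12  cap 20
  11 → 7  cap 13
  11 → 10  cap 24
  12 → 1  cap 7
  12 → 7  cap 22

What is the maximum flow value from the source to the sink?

Maximum flow value: 35

augment #1: 0→2→3 bottleneck 25, total now 25
augment #2: 0→7→5→3 bottleneck 3, total now 28
augment #3: 0→12→1→3 bottleneck 7, total now 35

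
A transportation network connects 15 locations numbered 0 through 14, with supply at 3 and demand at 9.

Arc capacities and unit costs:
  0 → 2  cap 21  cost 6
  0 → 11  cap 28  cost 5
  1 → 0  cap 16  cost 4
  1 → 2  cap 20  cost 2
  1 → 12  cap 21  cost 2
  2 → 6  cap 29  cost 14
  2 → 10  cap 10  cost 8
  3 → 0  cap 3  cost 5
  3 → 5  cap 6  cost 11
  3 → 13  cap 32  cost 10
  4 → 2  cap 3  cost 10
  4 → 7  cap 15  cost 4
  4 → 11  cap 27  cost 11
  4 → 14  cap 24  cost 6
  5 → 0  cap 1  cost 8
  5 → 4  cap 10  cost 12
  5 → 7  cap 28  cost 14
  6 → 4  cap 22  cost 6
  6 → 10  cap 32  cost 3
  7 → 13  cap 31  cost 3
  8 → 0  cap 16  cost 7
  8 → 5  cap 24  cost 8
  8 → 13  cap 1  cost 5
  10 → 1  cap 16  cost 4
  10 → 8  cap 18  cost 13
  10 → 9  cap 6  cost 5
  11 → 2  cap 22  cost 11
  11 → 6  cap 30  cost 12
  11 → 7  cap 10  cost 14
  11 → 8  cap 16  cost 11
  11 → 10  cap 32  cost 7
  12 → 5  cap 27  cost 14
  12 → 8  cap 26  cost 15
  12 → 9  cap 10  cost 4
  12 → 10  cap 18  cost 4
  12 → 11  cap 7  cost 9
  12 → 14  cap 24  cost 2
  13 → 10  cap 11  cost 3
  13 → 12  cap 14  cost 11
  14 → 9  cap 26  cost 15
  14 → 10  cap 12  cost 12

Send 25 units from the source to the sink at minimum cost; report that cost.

Minimum cost for 25 units: 690

shortest-cost path #1: 3→13→10→9 push 6 @ unit cost 18 (adds 108)
shortest-cost path #2: 3→13→10→1→12→9 push 5 @ unit cost 23 (adds 115)
shortest-cost path #3: 3→13→12→9 push 5 @ unit cost 25 (adds 125)
shortest-cost path #4: 3→13→12→14→9 push 9 @ unit cost 38 (adds 342)
total cost = 690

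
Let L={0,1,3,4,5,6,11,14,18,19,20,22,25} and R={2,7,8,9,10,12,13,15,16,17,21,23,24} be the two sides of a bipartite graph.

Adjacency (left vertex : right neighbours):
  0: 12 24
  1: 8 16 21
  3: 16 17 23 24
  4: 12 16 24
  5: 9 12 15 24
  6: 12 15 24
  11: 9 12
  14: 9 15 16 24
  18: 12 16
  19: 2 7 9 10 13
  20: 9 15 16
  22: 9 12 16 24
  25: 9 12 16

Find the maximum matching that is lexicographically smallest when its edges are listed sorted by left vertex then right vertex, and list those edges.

|M| = 8 (so the lex-smallest maximum matching has 8 edges)
process left vertices in ascending order; for each, take the smallest-labelled available neighbour that still permits 8 edges overall, or leave it unmatched if none does
lex-smallest matching: {0-12, 1-8, 3-17, 4-16, 5-9, 6-15, 14-24, 19-2}

Lex-smallest maximum matching: {(0,12), (1,8), (3,17), (4,16), (5,9), (6,15), (14,24), (19,2)}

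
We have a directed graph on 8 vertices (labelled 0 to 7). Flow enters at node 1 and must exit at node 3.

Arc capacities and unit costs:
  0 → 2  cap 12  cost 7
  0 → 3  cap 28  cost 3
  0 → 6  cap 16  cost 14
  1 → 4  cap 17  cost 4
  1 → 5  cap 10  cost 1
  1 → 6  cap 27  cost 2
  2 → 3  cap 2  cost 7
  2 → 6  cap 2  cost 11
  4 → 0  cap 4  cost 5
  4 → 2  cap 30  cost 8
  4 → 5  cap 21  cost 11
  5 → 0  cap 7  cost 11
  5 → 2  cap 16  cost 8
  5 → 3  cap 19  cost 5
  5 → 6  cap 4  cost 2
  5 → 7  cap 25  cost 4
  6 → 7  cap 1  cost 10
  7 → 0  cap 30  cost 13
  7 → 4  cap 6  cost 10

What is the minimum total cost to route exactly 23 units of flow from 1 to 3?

shortest-cost path #1: 1→5→3 push 10 @ unit cost 6 (adds 60)
shortest-cost path #2: 1→4→0→3 push 4 @ unit cost 12 (adds 48)
shortest-cost path #3: 1→4→2→3 push 2 @ unit cost 19 (adds 38)
shortest-cost path #4: 1→4→5→3 push 7 @ unit cost 20 (adds 140)
total cost = 286

Minimum cost for 23 units: 286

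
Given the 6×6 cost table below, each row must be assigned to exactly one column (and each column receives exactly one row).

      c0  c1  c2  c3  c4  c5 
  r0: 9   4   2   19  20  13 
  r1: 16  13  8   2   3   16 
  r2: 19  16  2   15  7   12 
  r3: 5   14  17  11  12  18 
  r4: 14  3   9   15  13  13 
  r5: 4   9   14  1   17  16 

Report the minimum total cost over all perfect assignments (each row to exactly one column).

Minimum assignment cost: 26

optimal assignment: row0→col2 (cost 2), row1→col4 (cost 3), row2→col5 (cost 12), row3→col0 (cost 5), row4→col1 (cost 3), row5→col3 (cost 1)
total = 2 + 3 + 12 + 5 + 3 + 1 = 26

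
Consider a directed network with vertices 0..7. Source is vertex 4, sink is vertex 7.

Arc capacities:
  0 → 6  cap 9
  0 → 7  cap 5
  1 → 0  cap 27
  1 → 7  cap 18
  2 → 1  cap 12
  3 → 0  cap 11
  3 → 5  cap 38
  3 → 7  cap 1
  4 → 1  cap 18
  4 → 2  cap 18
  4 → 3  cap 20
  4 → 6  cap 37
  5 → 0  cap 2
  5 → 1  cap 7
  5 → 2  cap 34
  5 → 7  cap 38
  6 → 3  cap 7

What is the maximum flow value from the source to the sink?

augment #1: 4→1→7 bottleneck 18, total now 18
augment #2: 4→3→7 bottleneck 1, total now 19
augment #3: 4→3→0→7 bottleneck 5, total now 24
augment #4: 4→3→5→7 bottleneck 14, total now 38
augment #5: 4→6→3→5→7 bottleneck 7, total now 45
augment #6: 4→2→1→0→3→5→7 bottleneck 5, total now 50

Maximum flow value: 50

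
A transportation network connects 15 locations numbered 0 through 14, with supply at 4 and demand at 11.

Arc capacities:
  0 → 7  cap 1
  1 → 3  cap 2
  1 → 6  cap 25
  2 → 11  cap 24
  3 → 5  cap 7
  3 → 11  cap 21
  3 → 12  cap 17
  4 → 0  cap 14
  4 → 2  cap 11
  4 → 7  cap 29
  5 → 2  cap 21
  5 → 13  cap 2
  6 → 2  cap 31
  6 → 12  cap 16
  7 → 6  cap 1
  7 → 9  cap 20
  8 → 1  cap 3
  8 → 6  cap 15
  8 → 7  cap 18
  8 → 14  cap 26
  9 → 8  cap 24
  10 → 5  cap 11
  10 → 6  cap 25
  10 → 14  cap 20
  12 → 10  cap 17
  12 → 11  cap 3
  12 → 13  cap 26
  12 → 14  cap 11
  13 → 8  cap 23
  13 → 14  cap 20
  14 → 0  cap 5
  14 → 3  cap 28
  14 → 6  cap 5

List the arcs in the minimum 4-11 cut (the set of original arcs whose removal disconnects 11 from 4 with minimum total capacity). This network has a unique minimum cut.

augment #1: 4→2→11 push 11
augment #2: 4→7→6→2→11 push 1
augment #3: 4→7→9→8→1→3→11 push 2
augment #4: 4→7→9→8→6→2→11 push 12
augment #5: 4→7→9→8→6→12→11 push 3
augment #6: 4→7→9→8→14→3→11 push 3
max flow = 32; residual-reachable set from 4 gives S-side
cut edges (S→T): {(4,2), (7,6), (7,9)} total cap 32

Min-cut arcs: {(4,2), (7,6), (7,9)} (total capacity 32)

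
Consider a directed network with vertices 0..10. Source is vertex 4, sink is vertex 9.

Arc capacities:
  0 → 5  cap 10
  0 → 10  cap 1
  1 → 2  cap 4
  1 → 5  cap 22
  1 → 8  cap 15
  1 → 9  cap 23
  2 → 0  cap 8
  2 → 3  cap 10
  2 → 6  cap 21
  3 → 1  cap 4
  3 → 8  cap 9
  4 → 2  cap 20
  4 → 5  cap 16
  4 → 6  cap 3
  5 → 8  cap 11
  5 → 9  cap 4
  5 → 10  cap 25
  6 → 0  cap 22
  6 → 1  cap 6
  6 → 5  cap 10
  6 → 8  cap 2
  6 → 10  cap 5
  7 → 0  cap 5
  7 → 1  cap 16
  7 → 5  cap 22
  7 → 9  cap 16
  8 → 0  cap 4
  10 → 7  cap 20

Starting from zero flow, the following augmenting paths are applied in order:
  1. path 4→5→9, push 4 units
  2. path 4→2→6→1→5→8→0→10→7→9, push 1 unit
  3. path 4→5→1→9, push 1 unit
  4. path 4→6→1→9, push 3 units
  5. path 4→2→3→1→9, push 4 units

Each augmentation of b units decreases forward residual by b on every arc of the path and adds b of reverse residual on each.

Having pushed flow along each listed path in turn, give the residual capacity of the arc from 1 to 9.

Residual capacity of (1,9): 15

after path 1 (4→5→9, push 4): res(1,9)=23
after path 2 (4→2→6→1→5→8→0→10→7→9, push 1): res(1,9)=23
after path 3 (4→5→1→9, push 1): res(1,9)=22
after path 4 (4→6→1→9, push 3): res(1,9)=19
after path 5 (4→2→3→1→9, push 4): res(1,9)=15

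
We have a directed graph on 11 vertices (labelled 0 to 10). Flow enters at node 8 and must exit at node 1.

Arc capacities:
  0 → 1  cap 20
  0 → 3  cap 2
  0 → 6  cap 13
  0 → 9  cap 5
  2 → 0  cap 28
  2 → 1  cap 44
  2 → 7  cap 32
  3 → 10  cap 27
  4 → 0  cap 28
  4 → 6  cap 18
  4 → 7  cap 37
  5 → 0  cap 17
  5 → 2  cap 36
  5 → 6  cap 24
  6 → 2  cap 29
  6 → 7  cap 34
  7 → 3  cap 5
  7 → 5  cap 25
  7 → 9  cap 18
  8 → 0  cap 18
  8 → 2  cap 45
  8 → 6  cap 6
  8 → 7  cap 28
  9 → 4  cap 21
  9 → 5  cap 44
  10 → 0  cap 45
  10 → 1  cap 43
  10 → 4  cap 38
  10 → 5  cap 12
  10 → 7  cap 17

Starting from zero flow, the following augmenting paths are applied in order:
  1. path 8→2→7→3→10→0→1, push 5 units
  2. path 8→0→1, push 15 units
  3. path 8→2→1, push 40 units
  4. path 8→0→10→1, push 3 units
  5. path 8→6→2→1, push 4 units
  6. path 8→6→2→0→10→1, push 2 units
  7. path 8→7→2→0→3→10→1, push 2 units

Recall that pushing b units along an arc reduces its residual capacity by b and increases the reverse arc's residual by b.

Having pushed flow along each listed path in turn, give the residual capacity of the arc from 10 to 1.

after path 1 (8→2→7→3→10→0→1, push 5): res(10,1)=43
after path 2 (8→0→1, push 15): res(10,1)=43
after path 3 (8→2→1, push 40): res(10,1)=43
after path 4 (8→0→10→1, push 3): res(10,1)=40
after path 5 (8→6→2→1, push 4): res(10,1)=40
after path 6 (8→6→2→0→10→1, push 2): res(10,1)=38
after path 7 (8→7→2→0→3→10→1, push 2): res(10,1)=36

Residual capacity of (10,1): 36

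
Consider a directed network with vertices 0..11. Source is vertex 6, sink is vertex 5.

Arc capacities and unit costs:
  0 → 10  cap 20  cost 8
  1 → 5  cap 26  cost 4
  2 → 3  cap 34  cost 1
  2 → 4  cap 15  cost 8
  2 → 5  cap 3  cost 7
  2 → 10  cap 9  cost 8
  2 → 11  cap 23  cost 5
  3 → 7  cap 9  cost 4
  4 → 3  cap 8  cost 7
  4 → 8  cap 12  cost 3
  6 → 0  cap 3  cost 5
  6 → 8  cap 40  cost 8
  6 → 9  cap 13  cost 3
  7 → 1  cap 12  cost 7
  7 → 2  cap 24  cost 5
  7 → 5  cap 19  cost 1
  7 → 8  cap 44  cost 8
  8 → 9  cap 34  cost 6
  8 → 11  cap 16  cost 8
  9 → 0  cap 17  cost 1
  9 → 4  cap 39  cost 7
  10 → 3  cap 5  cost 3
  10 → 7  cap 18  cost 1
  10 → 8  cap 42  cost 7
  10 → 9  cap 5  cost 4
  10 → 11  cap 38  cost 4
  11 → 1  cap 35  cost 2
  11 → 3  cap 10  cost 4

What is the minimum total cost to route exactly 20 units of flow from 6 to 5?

shortest-cost path #1: 6→9→0→10→7→5 push 13 @ unit cost 14 (adds 182)
shortest-cost path #2: 6→0→10→7→5 push 3 @ unit cost 15 (adds 45)
shortest-cost path #3: 6→8→11→1→5 push 4 @ unit cost 22 (adds 88)
total cost = 315

Minimum cost for 20 units: 315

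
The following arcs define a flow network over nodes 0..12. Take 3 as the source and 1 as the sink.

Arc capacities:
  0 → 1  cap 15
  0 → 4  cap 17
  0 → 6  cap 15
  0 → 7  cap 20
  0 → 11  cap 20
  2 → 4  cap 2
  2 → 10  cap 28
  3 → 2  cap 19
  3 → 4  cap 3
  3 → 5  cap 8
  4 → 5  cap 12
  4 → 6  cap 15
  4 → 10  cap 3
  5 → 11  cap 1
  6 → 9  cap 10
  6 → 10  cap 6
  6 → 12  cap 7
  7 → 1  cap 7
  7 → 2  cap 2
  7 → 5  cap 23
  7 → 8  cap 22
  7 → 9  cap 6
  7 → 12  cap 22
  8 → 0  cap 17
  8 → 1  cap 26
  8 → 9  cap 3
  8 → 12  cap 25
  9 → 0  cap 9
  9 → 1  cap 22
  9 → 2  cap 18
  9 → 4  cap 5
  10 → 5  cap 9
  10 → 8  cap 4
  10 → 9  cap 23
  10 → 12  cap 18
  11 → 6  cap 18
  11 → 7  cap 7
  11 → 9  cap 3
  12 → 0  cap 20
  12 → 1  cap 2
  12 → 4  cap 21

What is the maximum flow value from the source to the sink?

augment #1: 3→2→10→8→1 bottleneck 4, total now 4
augment #2: 3→2→10→9→1 bottleneck 15, total now 19
augment #3: 3→4→6→9→1 bottleneck 3, total now 22
augment #4: 3→5→11→7→1 bottleneck 1, total now 23

Maximum flow value: 23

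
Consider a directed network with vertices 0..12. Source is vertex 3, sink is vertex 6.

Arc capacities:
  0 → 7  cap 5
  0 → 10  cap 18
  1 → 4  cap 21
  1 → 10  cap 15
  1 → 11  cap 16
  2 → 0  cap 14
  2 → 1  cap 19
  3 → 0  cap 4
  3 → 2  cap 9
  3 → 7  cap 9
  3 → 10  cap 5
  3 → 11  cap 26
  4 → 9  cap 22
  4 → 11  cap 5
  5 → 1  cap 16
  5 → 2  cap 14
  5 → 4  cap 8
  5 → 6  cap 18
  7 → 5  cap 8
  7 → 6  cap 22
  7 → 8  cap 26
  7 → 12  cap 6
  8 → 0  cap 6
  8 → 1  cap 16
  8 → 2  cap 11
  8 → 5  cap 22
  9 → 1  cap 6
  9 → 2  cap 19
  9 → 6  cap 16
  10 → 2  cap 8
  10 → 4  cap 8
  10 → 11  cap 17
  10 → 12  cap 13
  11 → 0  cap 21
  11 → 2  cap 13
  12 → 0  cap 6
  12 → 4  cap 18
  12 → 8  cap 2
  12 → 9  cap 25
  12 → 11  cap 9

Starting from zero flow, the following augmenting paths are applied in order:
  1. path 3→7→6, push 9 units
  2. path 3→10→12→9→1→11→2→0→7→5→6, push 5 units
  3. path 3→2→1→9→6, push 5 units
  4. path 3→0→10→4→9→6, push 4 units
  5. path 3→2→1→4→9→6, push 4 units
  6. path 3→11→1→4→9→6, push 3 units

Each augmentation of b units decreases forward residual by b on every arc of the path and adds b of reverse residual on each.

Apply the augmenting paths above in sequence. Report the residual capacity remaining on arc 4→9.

Residual capacity of (4,9): 11

after path 1 (3→7→6, push 9): res(4,9)=22
after path 2 (3→10→12→9→1→11→2→0→7→5→6, push 5): res(4,9)=22
after path 3 (3→2→1→9→6, push 5): res(4,9)=22
after path 4 (3→0→10→4→9→6, push 4): res(4,9)=18
after path 5 (3→2→1→4→9→6, push 4): res(4,9)=14
after path 6 (3→11→1→4→9→6, push 3): res(4,9)=11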